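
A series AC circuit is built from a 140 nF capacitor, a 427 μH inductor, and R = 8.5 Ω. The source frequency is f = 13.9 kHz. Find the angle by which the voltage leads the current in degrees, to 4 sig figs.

-79.18°

ω = 2πf = 87340 rad/s
X_L = ωL = 37.29 Ω
X_C = 1/(ωC) = 81.79 Ω
Net reactance X = X_L − X_C = -44.49 Ω
Z = 8.500 − j44.49 Ω
|Z| = √(8.500² + 44.49²) = 45.30 Ω
∠Z = arctan(-44.49/8.500) = -79.18°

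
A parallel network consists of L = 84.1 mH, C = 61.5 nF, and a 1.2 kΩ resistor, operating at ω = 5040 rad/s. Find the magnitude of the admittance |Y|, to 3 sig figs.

X_L = ωL = 424 Ω
X_C = 1/(ωC) = 3230 Ω
Parallel: admittances add. Y = 1/R + 1/(jωL) + jωC
Y = (0.000833 − j0.00205) S
|Y| = 0.00221 S → |Z| = 1/|Y| = 452 Ω, ∠Z = −∠Y = 67.9°

2.21 mS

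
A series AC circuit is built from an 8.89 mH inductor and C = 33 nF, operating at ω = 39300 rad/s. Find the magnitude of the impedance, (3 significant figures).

422 Ω

X_L = ωL = 349 Ω
X_C = 1/(ωC) = 771 Ω
Net reactance X = X_L − X_C = -422 Ω
Z = − j422 Ω
|Z| = √(0² + 422²) = 422 Ω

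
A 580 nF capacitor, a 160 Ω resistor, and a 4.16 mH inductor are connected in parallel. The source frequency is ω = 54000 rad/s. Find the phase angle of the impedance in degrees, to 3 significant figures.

X_L = ωL = 225 Ω
X_C = 1/(ωC) = 31.9 Ω
Parallel: admittances add. Y = 1/R + 1/(jωL) + jωC
Y = (0.00625 + j0.0269) S
|Y| = 0.0276 S → |Z| = 1/|Y| = 36.3 Ω, ∠Z = −∠Y = -76.9°

-76.9°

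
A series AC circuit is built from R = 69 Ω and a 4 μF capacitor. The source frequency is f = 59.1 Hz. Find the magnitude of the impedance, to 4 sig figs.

ω = 2πf = 371.3 rad/s
X_C = 1/(ωC) = 673.2 Ω
Z = 69.00 − j673.2 Ω
|Z| = √(69.00² + 673.2²) = 676.8 Ω

676.8 Ω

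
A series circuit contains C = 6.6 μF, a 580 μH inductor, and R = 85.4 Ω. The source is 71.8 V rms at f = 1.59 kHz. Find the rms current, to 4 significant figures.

ω = 2πf = 9990 rad/s
X_L = ωL = 5.794 Ω
X_C = 1/(ωC) = 15.17 Ω
Net reactance X = X_L − X_C = -9.372 Ω
Z = 85.40 − j9.372 Ω
|Z| = √(85.40² + 9.372²) = 85.91 Ω
I = V/|Z| = 71.8/85.91 = 835.7 mA

835.7 mA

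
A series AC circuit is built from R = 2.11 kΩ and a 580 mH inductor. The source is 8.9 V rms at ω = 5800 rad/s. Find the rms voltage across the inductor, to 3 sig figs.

7.54 V

X_L = ωL = 3360 Ω
Z = 2110 + j3360 Ω
|Z| = √(2110² + 3360²) = 3970 Ω
I = V/|Z| = 2.24 mA
V_L = I·|Z_L| = 0.00224 × 3360 = 7.54 V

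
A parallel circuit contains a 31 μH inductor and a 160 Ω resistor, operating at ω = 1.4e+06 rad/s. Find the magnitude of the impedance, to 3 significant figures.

41.9 Ω

X_L = ωL = 43.4 Ω
Parallel: admittances add. Y = 1/R + 1/(jωL)
Y = (0.00625 − j0.0230) S
|Y| = 0.0239 S → |Z| = 1/|Y| = 41.9 Ω, ∠Z = −∠Y = 74.8°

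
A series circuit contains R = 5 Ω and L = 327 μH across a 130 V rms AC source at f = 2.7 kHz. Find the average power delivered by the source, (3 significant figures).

1.52 kW

ω = 2πf = 16960 rad/s
X_L = ωL = 5.55 Ω
Z = 5.00 + j5.55 Ω
|Z| = √(5.00² + 5.55²) = 7.47 Ω
∠Z = arctan(5.55/5.00) = 48.0°
I = V/|Z| = 17.4 A
P = VI cos φ = 130 × 17.4 × cos(48.0°) = 1.52 kW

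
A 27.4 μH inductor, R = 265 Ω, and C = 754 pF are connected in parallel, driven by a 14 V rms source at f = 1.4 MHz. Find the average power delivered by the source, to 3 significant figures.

740 mW

ω = 2πf = 8.796e+06 rad/s
X_L = ωL = 241 Ω
X_C = 1/(ωC) = 151 Ω
Parallel: admittances add. Y = 1/R + 1/(jωL) + jωC
Y = (0.00377 + j0.00248) S
|Y| = 0.00452 S → |Z| = 1/|Y| = 221 Ω, ∠Z = −∠Y = -33.4°
I = V/|Z| = 63.2 mA
P = VI cos φ = 14 × 0.0632 × cos(-33.4°) = 740 mW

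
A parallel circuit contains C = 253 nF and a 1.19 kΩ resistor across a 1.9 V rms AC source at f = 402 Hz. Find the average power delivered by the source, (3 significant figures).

3.03 mW

ω = 2πf = 2526 rad/s
X_C = 1/(ωC) = 1560 Ω
Parallel: admittances add. Y = 1/R + jωC
Y = (0.000840 + j0.000639) S
|Y| = 0.00106 S → |Z| = 1/|Y| = 947 Ω, ∠Z = −∠Y = -37.3°
I = V/|Z| = 2.01 mA
P = VI cos φ = 1.9 × 0.00201 × cos(-37.3°) = 3.03 mW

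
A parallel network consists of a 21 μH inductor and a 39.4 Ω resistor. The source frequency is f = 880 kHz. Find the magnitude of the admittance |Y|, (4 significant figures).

26.80 mS

ω = 2πf = 5.529e+06 rad/s
X_L = ωL = 116.1 Ω
Parallel: admittances add. Y = 1/R + 1/(jωL)
Y = (0.02538 − j0.008612) S
|Y| = 0.02680 S → |Z| = 1/|Y| = 37.31 Ω, ∠Z = −∠Y = 18.74°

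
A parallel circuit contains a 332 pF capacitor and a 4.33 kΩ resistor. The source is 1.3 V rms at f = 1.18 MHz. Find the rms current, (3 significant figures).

ω = 2πf = 7.414e+06 rad/s
X_C = 1/(ωC) = 406 Ω
Parallel: admittances add. Y = 1/R + jωC
Y = (0.000231 + j0.00246) S
|Y| = 0.00247 S → |Z| = 1/|Y| = 404 Ω, ∠Z = −∠Y = -84.6°
I = V/|Z| = 1.3/404 = 3.21 mA

3.21 mA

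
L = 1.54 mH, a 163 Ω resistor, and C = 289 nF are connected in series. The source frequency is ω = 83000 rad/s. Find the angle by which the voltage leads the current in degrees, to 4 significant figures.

27.85°

X_L = ωL = 127.8 Ω
X_C = 1/(ωC) = 41.69 Ω
Net reactance X = X_L − X_C = 86.13 Ω
Z = 163.0 + j86.13 Ω
|Z| = √(163.0² + 86.13²) = 184.4 Ω
∠Z = arctan(86.13/163.0) = 27.85°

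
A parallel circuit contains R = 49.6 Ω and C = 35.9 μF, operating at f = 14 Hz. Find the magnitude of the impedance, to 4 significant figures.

49.00 Ω

ω = 2πf = 87.96 rad/s
X_C = 1/(ωC) = 316.7 Ω
Parallel: admittances add. Y = 1/R + jωC
Y = (0.02016 + j0.003158) S
|Y| = 0.02041 S → |Z| = 1/|Y| = 49.00 Ω, ∠Z = −∠Y = -8.902°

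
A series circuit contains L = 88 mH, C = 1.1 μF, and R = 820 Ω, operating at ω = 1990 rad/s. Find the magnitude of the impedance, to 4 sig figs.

867.0 Ω

X_L = ωL = 175.1 Ω
X_C = 1/(ωC) = 456.8 Ω
Net reactance X = X_L − X_C = -281.7 Ω
Z = 820.0 − j281.7 Ω
|Z| = √(820.0² + 281.7²) = 867.0 Ω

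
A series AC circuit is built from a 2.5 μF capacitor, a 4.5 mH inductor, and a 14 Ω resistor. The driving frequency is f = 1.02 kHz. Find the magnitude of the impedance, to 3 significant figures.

ω = 2πf = 6409 rad/s
X_L = ωL = 28.8 Ω
X_C = 1/(ωC) = 62.4 Ω
Net reactance X = X_L − X_C = -33.6 Ω
Z = 14.0 − j33.6 Ω
|Z| = √(14.0² + 33.6²) = 36.4 Ω

36.4 Ω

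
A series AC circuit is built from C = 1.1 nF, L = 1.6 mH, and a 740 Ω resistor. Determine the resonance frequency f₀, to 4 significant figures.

ω₀ = 1/√(LC) = 1/√(0.0016 × 1.1e-09) = 753800 rad/s
f₀ = ω₀/(2π) = 120.0 kHz

120.0 kHz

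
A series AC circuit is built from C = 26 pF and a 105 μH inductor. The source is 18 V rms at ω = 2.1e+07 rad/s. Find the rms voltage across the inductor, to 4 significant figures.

106.3 V

X_L = ωL = 2205 Ω
X_C = 1/(ωC) = 1832 Ω
Net reactance X = X_L − X_C = 373.5 Ω
Z = j373.5 Ω
|Z| = √(0² + 373.5²) = 373.5 Ω
I = V/|Z| = 48.19 mA
V_L = I·|Z_L| = 0.04819 × 2205 = 106.3 V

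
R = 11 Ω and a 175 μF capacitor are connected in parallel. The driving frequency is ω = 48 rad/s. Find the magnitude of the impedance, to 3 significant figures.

11.0 Ω

X_C = 1/(ωC) = 119 Ω
Parallel: admittances add. Y = 1/R + jωC
Y = (0.0909 + j0.00840) S
|Y| = 0.0913 S → |Z| = 1/|Y| = 11.0 Ω, ∠Z = −∠Y = -5.28°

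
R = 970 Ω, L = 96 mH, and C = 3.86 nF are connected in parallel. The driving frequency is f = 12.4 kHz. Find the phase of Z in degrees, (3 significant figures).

-9.20°

ω = 2πf = 77910 rad/s
X_L = ωL = 7480 Ω
X_C = 1/(ωC) = 3330 Ω
Parallel: admittances add. Y = 1/R + 1/(jωL) + jωC
Y = (0.00103 + j0.000167) S
|Y| = 0.00104 S → |Z| = 1/|Y| = 958 Ω, ∠Z = −∠Y = -9.20°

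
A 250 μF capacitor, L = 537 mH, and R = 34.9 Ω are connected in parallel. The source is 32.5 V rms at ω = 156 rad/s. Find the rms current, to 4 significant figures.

X_L = ωL = 83.77 Ω
X_C = 1/(ωC) = 25.64 Ω
Parallel: admittances add. Y = 1/R + 1/(jωL) + jωC
Y = (0.02865 + j0.02706) S
|Y| = 0.03941 S → |Z| = 1/|Y| = 25.37 Ω, ∠Z = −∠Y = -43.36°
I = V/|Z| = 32.5/25.37 = 1.281 A

1.281 A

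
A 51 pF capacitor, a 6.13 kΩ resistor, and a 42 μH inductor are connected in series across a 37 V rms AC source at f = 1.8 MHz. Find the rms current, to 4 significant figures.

ω = 2πf = 1.131e+07 rad/s
X_L = ωL = 475.0 Ω
X_C = 1/(ωC) = 1734 Ω
Net reactance X = X_L − X_C = -1259 Ω
Z = 6130 − j1259 Ω
|Z| = √(6130² + 1259²) = 6258 Ω
I = V/|Z| = 37/6258 = 5.913 mA

5.913 mA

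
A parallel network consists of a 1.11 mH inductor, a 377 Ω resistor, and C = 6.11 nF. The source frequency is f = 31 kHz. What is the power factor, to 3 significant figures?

ω = 2πf = 194800 rad/s
X_L = ωL = 216 Ω
X_C = 1/(ωC) = 840 Ω
Parallel: admittances add. Y = 1/R + 1/(jωL) + jωC
Y = (0.00265 − j0.00344) S
|Y| = 0.00434 S → |Z| = 1/|Y| = 230 Ω, ∠Z = −∠Y = 52.3°
cos φ = cos(52.3°) = 0.611

0.611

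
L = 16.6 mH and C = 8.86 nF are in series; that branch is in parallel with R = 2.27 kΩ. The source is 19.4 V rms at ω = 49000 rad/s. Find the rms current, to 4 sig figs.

X_L = ωL = 813.4 Ω
X_C = 1/(ωC) = 2303 Ω
Branch 1: Z₁ = R = 2270 Ω
Branch 2 (series LC): Z₂ = j(X_L − X_C) = −j1490 Ω
Parallel: Z = Z₁Z₂/(Z₁+Z₂), |Z| = 1246 Ω, ∠Z = -56.72°
I = V/|Z| = 19.4/1246 = 15.57 mA

15.57 mA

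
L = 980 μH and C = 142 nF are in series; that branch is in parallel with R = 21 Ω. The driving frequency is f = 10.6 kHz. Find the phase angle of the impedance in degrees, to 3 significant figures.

ω = 2πf = 66600 rad/s
X_L = ωL = 65.3 Ω
X_C = 1/(ωC) = 106 Ω
Branch 1: Z₁ = R = 21.0 Ω
Branch 2 (series LC): Z₂ = j(X_L − X_C) = −j40.5 Ω
Parallel: Z = Z₁Z₂/(Z₁+Z₂), |Z| = 18.6 Ω, ∠Z = -27.4°

-27.4°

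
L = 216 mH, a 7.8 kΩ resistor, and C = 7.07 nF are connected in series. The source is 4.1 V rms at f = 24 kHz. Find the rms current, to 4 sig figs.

125.8 μA

ω = 2πf = 150800 rad/s
X_L = ωL = 32570 Ω
X_C = 1/(ωC) = 938.0 Ω
Net reactance X = X_L − X_C = 31630 Ω
Z = 7800 + j31630 Ω
|Z| = √(7800² + 31630²) = 32580 Ω
I = V/|Z| = 4.1/32580 = 125.8 μA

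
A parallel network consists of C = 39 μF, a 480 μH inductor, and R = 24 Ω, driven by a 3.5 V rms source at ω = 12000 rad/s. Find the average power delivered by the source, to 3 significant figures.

510 mW

X_L = ωL = 5.76 Ω
X_C = 1/(ωC) = 2.14 Ω
Parallel: admittances add. Y = 1/R + 1/(jωL) + jωC
Y = (0.0417 + j0.294) S
|Y| = 0.297 S → |Z| = 1/|Y| = 3.36 Ω, ∠Z = −∠Y = -81.9°
I = V/|Z| = 1.04 A
P = VI cos φ = 3.5 × 1.04 × cos(-81.9°) = 510 mW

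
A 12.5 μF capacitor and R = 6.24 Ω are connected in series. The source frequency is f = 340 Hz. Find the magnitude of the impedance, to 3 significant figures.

38.0 Ω

ω = 2πf = 2136 rad/s
X_C = 1/(ωC) = 37.4 Ω
Z = 6.24 − j37.4 Ω
|Z| = √(6.24² + 37.4²) = 38.0 Ω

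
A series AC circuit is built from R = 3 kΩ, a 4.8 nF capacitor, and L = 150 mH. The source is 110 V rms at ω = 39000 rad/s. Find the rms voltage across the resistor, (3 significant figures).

X_L = ωL = 5850 Ω
X_C = 1/(ωC) = 5340 Ω
Net reactance X = X_L − X_C = 508 Ω
Z = 3000 + j508 Ω
|Z| = √(3000² + 508²) = 3040 Ω
I = V/|Z| = 36.2 mA
V_R = I·|Z_R| = 0.0362 × 3000 = 108 V

108 V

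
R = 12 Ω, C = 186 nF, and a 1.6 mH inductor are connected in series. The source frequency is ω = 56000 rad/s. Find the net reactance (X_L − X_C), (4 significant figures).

-6.406 Ω

X_L = ωL = 89.60 Ω
X_C = 1/(ωC) = 96.01 Ω
X = 89.60 − 96.01 = -6.406 Ω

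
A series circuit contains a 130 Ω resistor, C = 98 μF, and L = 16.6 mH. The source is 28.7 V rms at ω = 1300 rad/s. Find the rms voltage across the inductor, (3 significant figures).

4.74 V

X_L = ωL = 21.6 Ω
X_C = 1/(ωC) = 7.85 Ω
Net reactance X = X_L − X_C = 13.7 Ω
Z = 130 + j13.7 Ω
|Z| = √(130² + 13.7²) = 131 Ω
I = V/|Z| = 220 mA
V_L = I·|Z_L| = 0.220 × 21.6 = 4.74 V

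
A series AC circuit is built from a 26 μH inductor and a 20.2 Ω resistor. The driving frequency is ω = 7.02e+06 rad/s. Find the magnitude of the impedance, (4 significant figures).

183.6 Ω

X_L = ωL = 182.5 Ω
Z = 20.20 + j182.5 Ω
|Z| = √(20.20² + 182.5²) = 183.6 Ω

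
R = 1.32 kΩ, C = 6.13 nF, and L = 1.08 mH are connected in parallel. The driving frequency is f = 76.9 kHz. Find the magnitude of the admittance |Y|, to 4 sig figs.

ω = 2πf = 483200 rad/s
X_L = ωL = 521.8 Ω
X_C = 1/(ωC) = 337.6 Ω
Parallel: admittances add. Y = 1/R + 1/(jωL) + jωC
Y = (0.0007576 + j0.001046) S
|Y| = 0.001291 S → |Z| = 1/|Y| = 774.5 Ω, ∠Z = −∠Y = -54.07°

1.291 mS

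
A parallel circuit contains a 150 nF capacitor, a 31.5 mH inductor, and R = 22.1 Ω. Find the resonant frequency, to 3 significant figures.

ω₀ = 1/√(LC) = 1/√(0.0315 × 1.5e-07) = 14550 rad/s
f₀ = ω₀/(2π) = 2.32 kHz

2.32 kHz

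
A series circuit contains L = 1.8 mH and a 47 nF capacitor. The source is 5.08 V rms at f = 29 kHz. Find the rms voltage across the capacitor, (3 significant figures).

2.81 V

ω = 2πf = 182200 rad/s
X_L = ωL = 328 Ω
X_C = 1/(ωC) = 117 Ω
Net reactance X = X_L − X_C = 211 Ω
Z = j211 Ω
|Z| = √(0² + 211²) = 211 Ω
I = V/|Z| = 24.1 mA
V_C = I·|Z_C| = 0.0241 × 117 = 2.81 V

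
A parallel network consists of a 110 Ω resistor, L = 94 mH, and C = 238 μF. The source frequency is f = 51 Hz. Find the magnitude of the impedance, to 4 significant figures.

22.72 Ω

ω = 2πf = 320.4 rad/s
X_L = ωL = 30.12 Ω
X_C = 1/(ωC) = 13.11 Ω
Parallel: admittances add. Y = 1/R + 1/(jωL) + jωC
Y = (0.009091 + j0.04307) S
|Y| = 0.04402 S → |Z| = 1/|Y| = 22.72 Ω, ∠Z = −∠Y = -78.08°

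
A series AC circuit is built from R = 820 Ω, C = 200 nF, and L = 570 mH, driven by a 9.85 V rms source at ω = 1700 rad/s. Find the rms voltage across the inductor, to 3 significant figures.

4.47 V

X_L = ωL = 969 Ω
X_C = 1/(ωC) = 2940 Ω
Net reactance X = X_L − X_C = -1970 Ω
Z = 820 − j1970 Ω
|Z| = √(820² + 1970²) = 2140 Ω
I = V/|Z| = 4.61 mA
V_L = I·|Z_L| = 0.00461 × 969 = 4.47 V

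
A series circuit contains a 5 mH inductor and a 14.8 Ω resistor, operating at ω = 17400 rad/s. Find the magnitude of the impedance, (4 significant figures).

X_L = ωL = 87.00 Ω
Z = 14.80 + j87.00 Ω
|Z| = √(14.80² + 87.00²) = 88.25 Ω

88.25 Ω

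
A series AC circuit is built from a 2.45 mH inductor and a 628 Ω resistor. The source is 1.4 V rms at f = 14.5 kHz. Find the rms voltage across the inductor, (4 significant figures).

0.4689 V

ω = 2πf = 91110 rad/s
X_L = ωL = 223.2 Ω
Z = 628.0 + j223.2 Ω
|Z| = √(628.0² + 223.2²) = 666.5 Ω
I = V/|Z| = 2.101 mA
V_L = I·|Z_L| = 0.002101 × 223.2 = 0.4689 V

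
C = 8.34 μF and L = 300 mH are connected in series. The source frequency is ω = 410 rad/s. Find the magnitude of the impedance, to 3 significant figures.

X_L = ωL = 123 Ω
X_C = 1/(ωC) = 292 Ω
Net reactance X = X_L − X_C = -169 Ω
Z = − j169 Ω
|Z| = √(0² + 169²) = 169 Ω

169 Ω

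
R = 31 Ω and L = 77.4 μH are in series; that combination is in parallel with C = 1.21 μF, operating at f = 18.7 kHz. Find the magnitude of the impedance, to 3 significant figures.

7.31 Ω

ω = 2πf = 117500 rad/s
X_L = ωL = 9.09 Ω
X_C = 1/(ωC) = 7.03 Ω
Branch 1 (R+jX_L): Z₁ = 31.0 + j9.09 Ω, |Z₁| = 32.3 Ω
Branch 2 (−jX_C): Z₂ = −j7.03 Ω
Parallel: Z = Z₁Z₂/(Z₁+Z₂), |Z| = 7.31 Ω, ∠Z = -77.5°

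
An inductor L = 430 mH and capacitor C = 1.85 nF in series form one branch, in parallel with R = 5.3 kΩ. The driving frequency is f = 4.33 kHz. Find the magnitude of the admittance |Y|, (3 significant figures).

225 μS

ω = 2πf = 27210 rad/s
X_L = ωL = 11700 Ω
X_C = 1/(ωC) = 19900 Ω
Branch 1: Z₁ = R = 5300 Ω
Branch 2 (series LC): Z₂ = j(X_L − X_C) = −j8170 Ω
Parallel: Z = Z₁Z₂/(Z₁+Z₂), |Z| = 4450 Ω, ∠Z = -33.0°
|Y| = 1/|Z| = 225 μS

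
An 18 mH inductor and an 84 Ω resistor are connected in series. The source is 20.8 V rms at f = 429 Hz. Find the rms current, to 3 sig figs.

ω = 2πf = 2695 rad/s
X_L = ωL = 48.5 Ω
Z = 84.0 + j48.5 Ω
|Z| = √(84.0² + 48.5²) = 97.0 Ω
I = V/|Z| = 20.8/97.0 = 214 mA

214 mA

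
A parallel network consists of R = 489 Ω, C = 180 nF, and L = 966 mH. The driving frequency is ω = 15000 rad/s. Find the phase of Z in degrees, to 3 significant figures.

-52.1°

X_L = ωL = 14500 Ω
X_C = 1/(ωC) = 370 Ω
Parallel: admittances add. Y = 1/R + 1/(jωL) + jωC
Y = (0.00204 + j0.00263) S
|Y| = 0.00333 S → |Z| = 1/|Y| = 300 Ω, ∠Z = −∠Y = -52.1°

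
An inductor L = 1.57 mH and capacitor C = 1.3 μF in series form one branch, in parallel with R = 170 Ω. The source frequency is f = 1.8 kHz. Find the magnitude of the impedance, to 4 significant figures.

48.20 Ω

ω = 2πf = 11310 rad/s
X_L = ωL = 17.76 Ω
X_C = 1/(ωC) = 68.01 Ω
Branch 1: Z₁ = R = 170.0 Ω
Branch 2 (series LC): Z₂ = j(X_L − X_C) = −j50.26 Ω
Parallel: Z = Z₁Z₂/(Z₁+Z₂), |Z| = 48.20 Ω, ∠Z = -73.53°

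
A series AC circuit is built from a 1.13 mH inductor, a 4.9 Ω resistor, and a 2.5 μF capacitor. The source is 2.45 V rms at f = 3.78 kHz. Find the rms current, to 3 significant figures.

220 mA

ω = 2πf = 23750 rad/s
X_L = ωL = 26.8 Ω
X_C = 1/(ωC) = 16.8 Ω
Net reactance X = X_L − X_C = 10.0 Ω
Z = 4.90 + j10.0 Ω
|Z| = √(4.90² + 10.0²) = 11.1 Ω
I = V/|Z| = 2.45/11.1 = 220 mA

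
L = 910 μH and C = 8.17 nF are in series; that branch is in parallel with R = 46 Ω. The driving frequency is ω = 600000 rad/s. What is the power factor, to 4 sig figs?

X_L = ωL = 546.0 Ω
X_C = 1/(ωC) = 204.0 Ω
Branch 1: Z₁ = R = 46.00 Ω
Branch 2 (series LC): Z₂ = j(X_L − X_C) = j342.0 Ω
Parallel: Z = Z₁Z₂/(Z₁+Z₂), |Z| = 45.59 Ω, ∠Z = 7.660°
cos φ = cos(7.660°) = 0.9911

0.9911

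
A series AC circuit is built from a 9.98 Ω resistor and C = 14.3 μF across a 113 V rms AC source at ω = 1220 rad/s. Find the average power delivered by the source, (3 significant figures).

37.6 W

X_C = 1/(ωC) = 57.3 Ω
Z = 9.98 − j57.3 Ω
|Z| = √(9.98² + 57.3²) = 58.2 Ω
∠Z = arctan(-57.3/9.98) = -80.1°
I = V/|Z| = 1.94 A
P = VI cos φ = 113 × 1.94 × cos(-80.1°) = 37.6 W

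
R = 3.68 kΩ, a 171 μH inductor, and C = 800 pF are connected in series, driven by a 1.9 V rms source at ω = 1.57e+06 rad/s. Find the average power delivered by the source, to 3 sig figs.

961 μW

X_L = ωL = 268 Ω
X_C = 1/(ωC) = 796 Ω
Net reactance X = X_L − X_C = -528 Ω
Z = 3680 − j528 Ω
|Z| = √(3680² + 528²) = 3720 Ω
∠Z = arctan(-528/3680) = -8.16°
I = V/|Z| = 511 μA
P = VI cos φ = 1.9 × 0.000511 × cos(-8.16°) = 961 μW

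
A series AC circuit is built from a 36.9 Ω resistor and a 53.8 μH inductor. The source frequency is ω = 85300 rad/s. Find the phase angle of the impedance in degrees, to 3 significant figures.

X_L = ωL = 4.59 Ω
Z = 36.9 + j4.59 Ω
|Z| = √(36.9² + 4.59²) = 37.2 Ω
∠Z = arctan(4.59/36.9) = 7.09°

7.09°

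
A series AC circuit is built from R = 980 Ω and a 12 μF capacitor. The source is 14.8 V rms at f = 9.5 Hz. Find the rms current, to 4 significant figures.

ω = 2πf = 59.69 rad/s
X_C = 1/(ωC) = 1396 Ω
Z = 980.0 − j1396 Ω
|Z| = √(980.0² + 1396²) = 1706 Ω
I = V/|Z| = 14.8/1706 = 8.677 mA

8.677 mA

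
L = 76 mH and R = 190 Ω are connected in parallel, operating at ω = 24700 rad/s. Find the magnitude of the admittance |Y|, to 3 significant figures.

X_L = ωL = 1880 Ω
Parallel: admittances add. Y = 1/R + 1/(jωL)
Y = (0.00526 − j0.000533) S
|Y| = 0.00529 S → |Z| = 1/|Y| = 189 Ω, ∠Z = −∠Y = 5.78°

5.29 mS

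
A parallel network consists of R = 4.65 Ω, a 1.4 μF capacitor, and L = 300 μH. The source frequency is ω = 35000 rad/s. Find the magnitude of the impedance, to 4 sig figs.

X_L = ωL = 10.50 Ω
X_C = 1/(ωC) = 20.41 Ω
Parallel: admittances add. Y = 1/R + 1/(jωL) + jωC
Y = (0.2151 − j0.04624) S
|Y| = 0.2200 S → |Z| = 1/|Y| = 4.546 Ω, ∠Z = −∠Y = 12.13°

4.546 Ω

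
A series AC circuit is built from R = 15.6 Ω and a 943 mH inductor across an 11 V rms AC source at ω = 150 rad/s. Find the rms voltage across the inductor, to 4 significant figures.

X_L = ωL = 141.4 Ω
Z = 15.60 + j141.4 Ω
|Z| = √(15.60² + 141.4²) = 142.3 Ω
I = V/|Z| = 77.30 mA
V_L = I·|Z_L| = 0.07730 × 141.4 = 10.93 V

10.93 V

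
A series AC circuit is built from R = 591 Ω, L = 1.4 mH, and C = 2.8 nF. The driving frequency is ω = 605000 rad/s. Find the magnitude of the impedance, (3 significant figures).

X_L = ωL = 847 Ω
X_C = 1/(ωC) = 590 Ω
Net reactance X = X_L − X_C = 257 Ω
Z = 591 + j257 Ω
|Z| = √(591² + 257²) = 644 Ω

644 Ω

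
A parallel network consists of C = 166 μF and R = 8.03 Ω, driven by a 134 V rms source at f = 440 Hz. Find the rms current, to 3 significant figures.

63.7 A

ω = 2πf = 2765 rad/s
X_C = 1/(ωC) = 2.18 Ω
Parallel: admittances add. Y = 1/R + jωC
Y = (0.125 + j0.459) S
|Y| = 0.476 S → |Z| = 1/|Y| = 2.10 Ω, ∠Z = −∠Y = -74.8°
I = V/|Z| = 134/2.10 = 63.7 A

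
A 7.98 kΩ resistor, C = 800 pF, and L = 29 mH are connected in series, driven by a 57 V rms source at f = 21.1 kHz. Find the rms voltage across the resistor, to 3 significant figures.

ω = 2πf = 132600 rad/s
X_L = ωL = 3840 Ω
X_C = 1/(ωC) = 9430 Ω
Net reactance X = X_L − X_C = -5580 Ω
Z = 7980 − j5580 Ω
|Z| = √(7980² + 5580²) = 9740 Ω
I = V/|Z| = 5.85 mA
V_R = I·|Z_R| = 0.00585 × 7980 = 46.7 V

46.7 V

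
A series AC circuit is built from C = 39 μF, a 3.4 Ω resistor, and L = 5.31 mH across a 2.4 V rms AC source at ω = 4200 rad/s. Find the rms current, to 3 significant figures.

145 mA

X_L = ωL = 22.3 Ω
X_C = 1/(ωC) = 6.11 Ω
Net reactance X = X_L − X_C = 16.2 Ω
Z = 3.40 + j16.2 Ω
|Z| = √(3.40² + 16.2²) = 16.6 Ω
I = V/|Z| = 2.4/16.6 = 145 mA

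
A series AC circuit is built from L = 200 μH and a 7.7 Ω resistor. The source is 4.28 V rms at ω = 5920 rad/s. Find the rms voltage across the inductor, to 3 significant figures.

X_L = ωL = 1.18 Ω
Z = 7.70 + j1.18 Ω
|Z| = √(7.70² + 1.18²) = 7.79 Ω
I = V/|Z| = 549 mA
V_L = I·|Z_L| = 0.549 × 1.18 = 0.650 V

0.650 V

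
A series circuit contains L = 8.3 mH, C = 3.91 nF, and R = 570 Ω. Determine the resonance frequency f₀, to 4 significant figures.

27.94 kHz

ω₀ = 1/√(LC) = 1/√(0.0083 × 3.91e-09) = 175500 rad/s
f₀ = ω₀/(2π) = 27.94 kHz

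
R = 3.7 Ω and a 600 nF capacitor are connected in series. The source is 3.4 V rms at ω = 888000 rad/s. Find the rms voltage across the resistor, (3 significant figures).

X_C = 1/(ωC) = 1.88 Ω
Z = 3.70 − j1.88 Ω
|Z| = √(3.70² + 1.88²) = 4.15 Ω
I = V/|Z| = 820 mA
V_R = I·|Z_R| = 0.820 × 3.70 = 3.03 V

3.03 V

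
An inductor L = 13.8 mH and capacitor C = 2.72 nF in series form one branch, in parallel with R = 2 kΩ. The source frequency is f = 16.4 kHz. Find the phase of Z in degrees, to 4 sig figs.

-42.99°

ω = 2πf = 103000 rad/s
X_L = ωL = 1422 Ω
X_C = 1/(ωC) = 3568 Ω
Branch 1: Z₁ = R = 2000 Ω
Branch 2 (series LC): Z₂ = j(X_L − X_C) = −j2146 Ω
Parallel: Z = Z₁Z₂/(Z₁+Z₂), |Z| = 1463 Ω, ∠Z = -42.99°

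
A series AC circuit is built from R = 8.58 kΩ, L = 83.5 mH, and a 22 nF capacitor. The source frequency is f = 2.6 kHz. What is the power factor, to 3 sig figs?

ω = 2πf = 16340 rad/s
X_L = ωL = 1360 Ω
X_C = 1/(ωC) = 2780 Ω
Net reactance X = X_L − X_C = -1420 Ω
Z = 8580 − j1420 Ω
|Z| = √(8580² + 1420²) = 8700 Ω
∠Z = arctan(-1420/8580) = -9.39°
cos φ = cos(-9.39°) = 0.987

0.987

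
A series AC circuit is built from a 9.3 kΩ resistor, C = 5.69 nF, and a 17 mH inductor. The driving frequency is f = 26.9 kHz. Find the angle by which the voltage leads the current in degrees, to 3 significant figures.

11.2°

ω = 2πf = 169000 rad/s
X_L = ωL = 2870 Ω
X_C = 1/(ωC) = 1040 Ω
Net reactance X = X_L − X_C = 1830 Ω
Z = 9300 + j1830 Ω
|Z| = √(9300² + 1830²) = 9480 Ω
∠Z = arctan(1830/9300) = 11.2°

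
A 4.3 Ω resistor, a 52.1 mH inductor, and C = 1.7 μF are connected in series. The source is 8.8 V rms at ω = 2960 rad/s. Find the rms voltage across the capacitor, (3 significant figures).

X_L = ωL = 154 Ω
X_C = 1/(ωC) = 199 Ω
Net reactance X = X_L − X_C = -44.5 Ω
Z = 4.30 − j44.5 Ω
|Z| = √(4.30² + 44.5²) = 44.7 Ω
I = V/|Z| = 197 mA
V_C = I·|Z_C| = 0.197 × 199 = 39.1 V

39.1 V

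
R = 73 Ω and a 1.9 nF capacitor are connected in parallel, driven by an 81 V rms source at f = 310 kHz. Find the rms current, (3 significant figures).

ω = 2πf = 1.948e+06 rad/s
X_C = 1/(ωC) = 270 Ω
Parallel: admittances add. Y = 1/R + jωC
Y = (0.0137 + j0.00370) S
|Y| = 0.0142 S → |Z| = 1/|Y| = 70.5 Ω, ∠Z = −∠Y = -15.1°
I = V/|Z| = 81/70.5 = 1.15 A

1.15 A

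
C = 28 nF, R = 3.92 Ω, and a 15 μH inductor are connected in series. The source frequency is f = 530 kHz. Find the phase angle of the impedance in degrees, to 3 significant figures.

84.3°

ω = 2πf = 3.33e+06 rad/s
X_L = ωL = 50.0 Ω
X_C = 1/(ωC) = 10.7 Ω
Net reactance X = X_L − X_C = 39.2 Ω
Z = 3.92 + j39.2 Ω
|Z| = √(3.92² + 39.2²) = 39.4 Ω
∠Z = arctan(39.2/3.92) = 84.3°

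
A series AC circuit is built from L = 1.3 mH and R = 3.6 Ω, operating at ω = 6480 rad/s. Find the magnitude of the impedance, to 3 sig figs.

X_L = ωL = 8.42 Ω
Z = 3.60 + j8.42 Ω
|Z| = √(3.60² + 8.42²) = 9.16 Ω

9.16 Ω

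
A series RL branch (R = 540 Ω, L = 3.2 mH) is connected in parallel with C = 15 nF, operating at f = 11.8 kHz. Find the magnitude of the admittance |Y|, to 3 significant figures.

ω = 2πf = 74140 rad/s
X_L = ωL = 237 Ω
X_C = 1/(ωC) = 899 Ω
Branch 1 (R+jX_L): Z₁ = 540 + j237 Ω, |Z₁| = 590 Ω
Branch 2 (−jX_C): Z₂ = −j899 Ω
Parallel: Z = Z₁Z₂/(Z₁+Z₂), |Z| = 621 Ω, ∠Z = -15.5°
|Y| = 1/|Z| = 1.61 mS

1.61 mS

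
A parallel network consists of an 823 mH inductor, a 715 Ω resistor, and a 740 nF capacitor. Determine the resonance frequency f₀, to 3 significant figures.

ω₀ = 1/√(LC) = 1/√(0.823 × 7.4e-07) = 1281 rad/s
f₀ = ω₀/(2π) = 204 Hz

204 Hz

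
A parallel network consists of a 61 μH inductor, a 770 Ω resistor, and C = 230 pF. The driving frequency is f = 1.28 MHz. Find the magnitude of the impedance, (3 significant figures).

762 Ω

ω = 2πf = 8.042e+06 rad/s
X_L = ωL = 491 Ω
X_C = 1/(ωC) = 541 Ω
Parallel: admittances add. Y = 1/R + 1/(jωL) + jωC
Y = (0.00130 − j0.000189) S
|Y| = 0.00131 S → |Z| = 1/|Y| = 762 Ω, ∠Z = −∠Y = 8.26°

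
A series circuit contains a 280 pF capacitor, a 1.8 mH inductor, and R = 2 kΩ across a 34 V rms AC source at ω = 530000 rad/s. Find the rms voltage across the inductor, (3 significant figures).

5.30 V

X_L = ωL = 954 Ω
X_C = 1/(ωC) = 6740 Ω
Net reactance X = X_L − X_C = -5780 Ω
Z = 2000 − j5780 Ω
|Z| = √(2000² + 5780²) = 6120 Ω
I = V/|Z| = 5.56 mA
V_L = I·|Z_L| = 0.00556 × 954 = 5.30 V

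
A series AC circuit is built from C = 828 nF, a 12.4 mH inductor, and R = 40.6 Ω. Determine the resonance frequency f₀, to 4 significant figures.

1.571 kHz

ω₀ = 1/√(LC) = 1/√(0.0124 × 8.28e-07) = 9869 rad/s
f₀ = ω₀/(2π) = 1.571 kHz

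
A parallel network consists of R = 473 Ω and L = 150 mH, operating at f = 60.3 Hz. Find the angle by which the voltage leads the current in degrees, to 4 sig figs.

83.15°

ω = 2πf = 378.9 rad/s
X_L = ωL = 56.83 Ω
Parallel: admittances add. Y = 1/R + 1/(jωL)
Y = (0.002114 − j0.01760) S
|Y| = 0.01772 S → |Z| = 1/|Y| = 56.43 Ω, ∠Z = −∠Y = 83.15°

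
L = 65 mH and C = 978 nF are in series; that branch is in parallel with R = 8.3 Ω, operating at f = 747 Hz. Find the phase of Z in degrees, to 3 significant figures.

ω = 2πf = 4694 rad/s
X_L = ωL = 305 Ω
X_C = 1/(ωC) = 218 Ω
Branch 1: Z₁ = R = 8.30 Ω
Branch 2 (series LC): Z₂ = j(X_L − X_C) = j87.2 Ω
Parallel: Z = Z₁Z₂/(Z₁+Z₂), |Z| = 8.26 Ω, ∠Z = 5.44°

5.44°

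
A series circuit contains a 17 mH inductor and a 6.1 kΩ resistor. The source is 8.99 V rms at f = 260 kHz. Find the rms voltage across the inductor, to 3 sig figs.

ω = 2πf = 1.634e+06 rad/s
X_L = ωL = 27800 Ω
Z = 6100 + j27800 Ω
|Z| = √(6100² + 27800²) = 28400 Ω
I = V/|Z| = 316 μA
V_L = I·|Z_L| = 0.000316 × 27800 = 8.78 V

8.78 V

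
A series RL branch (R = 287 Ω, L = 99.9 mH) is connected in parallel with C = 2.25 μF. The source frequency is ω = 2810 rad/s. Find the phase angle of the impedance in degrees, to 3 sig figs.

-68.8°

X_L = ωL = 281 Ω
X_C = 1/(ωC) = 158 Ω
Branch 1 (R+jX_L): Z₁ = 287 + j281 Ω, |Z₁| = 401 Ω
Branch 2 (−jX_C): Z₂ = −j158 Ω
Parallel: Z = Z₁Z₂/(Z₁+Z₂), |Z| = 203 Ω, ∠Z = -68.8°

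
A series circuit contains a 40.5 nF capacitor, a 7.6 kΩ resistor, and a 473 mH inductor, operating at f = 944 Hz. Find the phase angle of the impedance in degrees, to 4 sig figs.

ω = 2πf = 5931 rad/s
X_L = ωL = 2806 Ω
X_C = 1/(ωC) = 4163 Ω
Net reactance X = X_L − X_C = -1357 Ω
Z = 7600 − j1357 Ω
|Z| = √(7600² + 1357²) = 7720 Ω
∠Z = arctan(-1357/7600) = -10.13°

-10.13°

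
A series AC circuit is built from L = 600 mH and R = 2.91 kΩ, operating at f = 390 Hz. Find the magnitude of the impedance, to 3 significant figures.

3260 Ω

ω = 2πf = 2450 rad/s
X_L = ωL = 1470 Ω
Z = 2910 + j1470 Ω
|Z| = √(2910² + 1470²) = 3260 Ω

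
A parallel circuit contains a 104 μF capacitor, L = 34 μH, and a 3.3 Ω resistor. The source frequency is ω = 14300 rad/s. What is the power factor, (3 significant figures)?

0.470

X_L = ωL = 0.486 Ω
X_C = 1/(ωC) = 0.672 Ω
Parallel: admittances add. Y = 1/R + 1/(jωL) + jωC
Y = (0.303 − j0.570) S
|Y| = 0.645 S → |Z| = 1/|Y| = 1.55 Ω, ∠Z = −∠Y = 62.0°
cos φ = cos(62.0°) = 0.470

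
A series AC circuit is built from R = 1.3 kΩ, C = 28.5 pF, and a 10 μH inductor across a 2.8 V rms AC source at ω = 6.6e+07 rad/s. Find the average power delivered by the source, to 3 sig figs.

X_L = ωL = 660 Ω
X_C = 1/(ωC) = 532 Ω
Net reactance X = X_L − X_C = 128 Ω
Z = 1300 + j128 Ω
|Z| = √(1300² + 128²) = 1310 Ω
∠Z = arctan(128/1300) = 5.64°
I = V/|Z| = 2.14 mA
P = VI cos φ = 2.8 × 0.00214 × cos(5.64°) = 5.97 mW

5.97 mW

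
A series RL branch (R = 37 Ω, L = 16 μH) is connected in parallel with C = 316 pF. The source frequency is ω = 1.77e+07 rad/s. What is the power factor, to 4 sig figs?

0.2091

X_L = ωL = 283.2 Ω
X_C = 1/(ωC) = 178.8 Ω
Branch 1 (R+jX_L): Z₁ = 37.00 + j283.2 Ω, |Z₁| = 285.6 Ω
Branch 2 (−jX_C): Z₂ = −j178.8 Ω
Parallel: Z = Z₁Z₂/(Z₁+Z₂), |Z| = 461.0 Ω, ∠Z = -77.93°
cos φ = cos(-77.93°) = 0.2091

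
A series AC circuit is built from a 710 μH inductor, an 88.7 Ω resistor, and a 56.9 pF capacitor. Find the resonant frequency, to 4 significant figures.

791.8 kHz

ω₀ = 1/√(LC) = 1/√(0.00071 × 5.69e-11) = 4.975e+06 rad/s
f₀ = ω₀/(2π) = 791.8 kHz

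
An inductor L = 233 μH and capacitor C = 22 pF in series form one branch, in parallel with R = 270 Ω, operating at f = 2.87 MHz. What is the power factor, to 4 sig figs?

0.9873

ω = 2πf = 1.803e+07 rad/s
X_L = ωL = 4202 Ω
X_C = 1/(ωC) = 2521 Ω
Branch 1: Z₁ = R = 270.0 Ω
Branch 2 (series LC): Z₂ = j(X_L − X_C) = j1681 Ω
Parallel: Z = Z₁Z₂/(Z₁+Z₂), |Z| = 266.6 Ω, ∠Z = 9.125°
cos φ = cos(9.125°) = 0.9873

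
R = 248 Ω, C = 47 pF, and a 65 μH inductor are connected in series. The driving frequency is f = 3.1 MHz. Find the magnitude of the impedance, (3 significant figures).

303 Ω

ω = 2πf = 1.948e+07 rad/s
X_L = ωL = 1270 Ω
X_C = 1/(ωC) = 1090 Ω
Net reactance X = X_L − X_C = 174 Ω
Z = 248 + j174 Ω
|Z| = √(248² + 174²) = 303 Ω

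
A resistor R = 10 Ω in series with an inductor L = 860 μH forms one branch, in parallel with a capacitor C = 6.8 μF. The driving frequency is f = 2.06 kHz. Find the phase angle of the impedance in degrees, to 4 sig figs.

-40.62°

ω = 2πf = 12940 rad/s
X_L = ωL = 11.13 Ω
X_C = 1/(ωC) = 11.36 Ω
Branch 1 (R+jX_L): Z₁ = 10.00 + j11.13 Ω, |Z₁| = 14.96 Ω
Branch 2 (−jX_C): Z₂ = −j11.36 Ω
Parallel: Z = Z₁Z₂/(Z₁+Z₂), |Z| = 17.00 Ω, ∠Z = -40.62°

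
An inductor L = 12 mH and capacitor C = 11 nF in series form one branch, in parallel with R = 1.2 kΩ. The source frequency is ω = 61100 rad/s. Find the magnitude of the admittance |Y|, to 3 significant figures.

1.57 mS

X_L = ωL = 733 Ω
X_C = 1/(ωC) = 1490 Ω
Branch 1: Z₁ = R = 1200 Ω
Branch 2 (series LC): Z₂ = j(X_L − X_C) = −j755 Ω
Parallel: Z = Z₁Z₂/(Z₁+Z₂), |Z| = 639 Ω, ∠Z = -57.8°
|Y| = 1/|Z| = 1.57 mS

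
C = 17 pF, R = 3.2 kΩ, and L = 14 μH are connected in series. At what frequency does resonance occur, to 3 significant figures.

10.3 MHz

ω₀ = 1/√(LC) = 1/√(1.4e-05 × 1.7e-11) = 6.482e+07 rad/s
f₀ = ω₀/(2π) = 10.3 MHz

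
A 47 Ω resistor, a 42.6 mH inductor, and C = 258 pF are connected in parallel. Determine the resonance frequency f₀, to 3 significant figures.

48.0 kHz

ω₀ = 1/√(LC) = 1/√(0.0426 × 2.58e-10) = 301600 rad/s
f₀ = ω₀/(2π) = 48.0 kHz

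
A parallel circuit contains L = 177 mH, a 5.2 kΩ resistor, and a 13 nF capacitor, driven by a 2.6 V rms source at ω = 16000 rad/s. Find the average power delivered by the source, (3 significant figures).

X_L = ωL = 2830 Ω
X_C = 1/(ωC) = 4810 Ω
Parallel: admittances add. Y = 1/R + 1/(jωL) + jωC
Y = (0.000192 − j0.000145) S
|Y| = 0.000241 S → |Z| = 1/|Y| = 4150 Ω, ∠Z = −∠Y = 37.0°
I = V/|Z| = 626 μA
P = VI cos φ = 2.6 × 0.000626 × cos(37.0°) = 1.30 mW

1.30 mW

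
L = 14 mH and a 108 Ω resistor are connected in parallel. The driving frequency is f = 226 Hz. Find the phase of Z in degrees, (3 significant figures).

ω = 2πf = 1420 rad/s
X_L = ωL = 19.9 Ω
Parallel: admittances add. Y = 1/R + 1/(jωL)
Y = (0.00926 − j0.0503) S
|Y| = 0.0511 S → |Z| = 1/|Y| = 19.6 Ω, ∠Z = −∠Y = 79.6°

79.6°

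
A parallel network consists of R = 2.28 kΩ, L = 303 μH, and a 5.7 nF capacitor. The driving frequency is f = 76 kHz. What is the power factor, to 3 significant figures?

ω = 2πf = 477500 rad/s
X_L = ωL = 145 Ω
X_C = 1/(ωC) = 367 Ω
Parallel: admittances add. Y = 1/R + 1/(jωL) + jωC
Y = (0.000439 − j0.00419) S
|Y| = 0.00421 S → |Z| = 1/|Y| = 237 Ω, ∠Z = −∠Y = 84.0°
cos φ = cos(84.0°) = 0.104

0.104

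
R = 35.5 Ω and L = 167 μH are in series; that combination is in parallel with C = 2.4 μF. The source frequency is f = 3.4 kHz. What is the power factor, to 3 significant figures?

0.499

ω = 2πf = 21360 rad/s
X_L = ωL = 3.57 Ω
X_C = 1/(ωC) = 19.5 Ω
Branch 1 (R+jX_L): Z₁ = 35.5 + j3.57 Ω, |Z₁| = 35.7 Ω
Branch 2 (−jX_C): Z₂ = −j19.5 Ω
Parallel: Z = Z₁Z₂/(Z₁+Z₂), |Z| = 17.9 Ω, ∠Z = -60.1°
cos φ = cos(-60.1°) = 0.499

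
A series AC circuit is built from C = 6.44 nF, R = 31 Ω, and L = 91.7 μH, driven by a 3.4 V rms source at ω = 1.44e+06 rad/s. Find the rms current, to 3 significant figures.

X_L = ωL = 132 Ω
X_C = 1/(ωC) = 108 Ω
Net reactance X = X_L − X_C = 24.2 Ω
Z = 31.0 + j24.2 Ω
|Z| = √(31.0² + 24.2²) = 39.3 Ω
I = V/|Z| = 3.4/39.3 = 86.4 mA

86.4 mA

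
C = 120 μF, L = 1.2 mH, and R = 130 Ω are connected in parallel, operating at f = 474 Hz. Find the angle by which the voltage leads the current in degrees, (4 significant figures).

-84.34°

ω = 2πf = 2978 rad/s
X_L = ωL = 3.574 Ω
X_C = 1/(ωC) = 2.798 Ω
Parallel: admittances add. Y = 1/R + 1/(jωL) + jωC
Y = (0.007692 + j0.07758) S
|Y| = 0.07796 S → |Z| = 1/|Y| = 12.83 Ω, ∠Z = −∠Y = -84.34°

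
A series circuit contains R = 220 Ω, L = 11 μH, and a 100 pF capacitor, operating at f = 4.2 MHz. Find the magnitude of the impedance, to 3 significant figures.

237 Ω

ω = 2πf = 2.639e+07 rad/s
X_L = ωL = 290 Ω
X_C = 1/(ωC) = 379 Ω
Net reactance X = X_L − X_C = -88.7 Ω
Z = 220 − j88.7 Ω
|Z| = √(220² + 88.7²) = 237 Ω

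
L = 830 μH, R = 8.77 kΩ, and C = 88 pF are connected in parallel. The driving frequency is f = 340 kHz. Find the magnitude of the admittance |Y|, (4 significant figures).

ω = 2πf = 2.136e+06 rad/s
X_L = ωL = 1773 Ω
X_C = 1/(ωC) = 5319 Ω
Parallel: admittances add. Y = 1/R + 1/(jωL) + jωC
Y = (0.0001140 − j0.0003760) S
|Y| = 0.0003929 S → |Z| = 1/|Y| = 2545 Ω, ∠Z = −∠Y = 73.13°

392.9 μS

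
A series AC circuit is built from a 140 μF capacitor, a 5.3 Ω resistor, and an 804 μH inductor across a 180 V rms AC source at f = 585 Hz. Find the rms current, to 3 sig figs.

33.4 A

ω = 2πf = 3676 rad/s
X_L = ωL = 2.96 Ω
X_C = 1/(ωC) = 1.94 Ω
Net reactance X = X_L − X_C = 1.01 Ω
Z = 5.30 + j1.01 Ω
|Z| = √(5.30² + 1.01²) = 5.40 Ω
I = V/|Z| = 180/5.40 = 33.4 A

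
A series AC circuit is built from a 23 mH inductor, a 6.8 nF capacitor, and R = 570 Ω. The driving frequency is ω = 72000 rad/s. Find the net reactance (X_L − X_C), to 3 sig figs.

-386 Ω

X_L = ωL = 1660 Ω
X_C = 1/(ωC) = 2040 Ω
X = 1660 − 2040 = -386 Ω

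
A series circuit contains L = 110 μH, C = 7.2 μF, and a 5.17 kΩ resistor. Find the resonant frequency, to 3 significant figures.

ω₀ = 1/√(LC) = 1/√(0.00011 × 7.2e-06) = 35530 rad/s
f₀ = ω₀/(2π) = 5.66 kHz

5.66 kHz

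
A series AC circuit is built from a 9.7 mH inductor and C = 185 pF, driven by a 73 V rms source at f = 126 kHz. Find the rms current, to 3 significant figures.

ω = 2πf = 791700 rad/s
X_L = ωL = 7680 Ω
X_C = 1/(ωC) = 6830 Ω
Net reactance X = X_L − X_C = 852 Ω
Z = j852 Ω
|Z| = √(0² + 852²) = 852 Ω
I = V/|Z| = 73/852 = 85.7 mA

85.7 mA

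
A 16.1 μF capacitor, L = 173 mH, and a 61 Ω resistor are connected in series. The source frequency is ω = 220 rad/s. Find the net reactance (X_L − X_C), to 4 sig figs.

X_L = ωL = 38.06 Ω
X_C = 1/(ωC) = 282.3 Ω
X = 38.06 − 282.3 = -244.3 Ω

-244.3 Ω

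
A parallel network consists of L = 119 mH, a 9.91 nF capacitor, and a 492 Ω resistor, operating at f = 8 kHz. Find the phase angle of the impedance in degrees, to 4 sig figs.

ω = 2πf = 50270 rad/s
X_L = ωL = 5982 Ω
X_C = 1/(ωC) = 2008 Ω
Parallel: admittances add. Y = 1/R + 1/(jωL) + jωC
Y = (0.002033 + j0.0003310) S
|Y| = 0.002059 S → |Z| = 1/|Y| = 485.6 Ω, ∠Z = −∠Y = -9.248°

-9.248°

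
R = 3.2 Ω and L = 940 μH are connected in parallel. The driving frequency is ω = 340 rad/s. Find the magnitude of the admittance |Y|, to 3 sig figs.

3.14 S

X_L = ωL = 0.320 Ω
Parallel: admittances add. Y = 1/R + 1/(jωL)
Y = (0.312 − j3.13) S
|Y| = 3.14 S → |Z| = 1/|Y| = 0.318 Ω, ∠Z = −∠Y = 84.3°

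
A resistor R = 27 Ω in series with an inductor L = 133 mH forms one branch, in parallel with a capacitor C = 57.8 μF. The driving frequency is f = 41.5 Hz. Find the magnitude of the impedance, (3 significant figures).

70.1 Ω

ω = 2πf = 260.8 rad/s
X_L = ωL = 34.7 Ω
X_C = 1/(ωC) = 66.4 Ω
Branch 1 (R+jX_L): Z₁ = 27.0 + j34.7 Ω, |Z₁| = 44.0 Ω
Branch 2 (−jX_C): Z₂ = −j66.4 Ω
Parallel: Z = Z₁Z₂/(Z₁+Z₂), |Z| = 70.1 Ω, ∠Z = 11.6°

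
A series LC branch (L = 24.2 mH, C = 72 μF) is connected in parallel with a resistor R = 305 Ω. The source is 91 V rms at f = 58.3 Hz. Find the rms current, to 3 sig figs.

ω = 2πf = 366.3 rad/s
X_L = ωL = 8.86 Ω
X_C = 1/(ωC) = 37.9 Ω
Branch 1: Z₁ = R = 305 Ω
Branch 2 (series LC): Z₂ = j(X_L − X_C) = −j29.1 Ω
Parallel: Z = Z₁Z₂/(Z₁+Z₂), |Z| = 28.9 Ω, ∠Z = -84.6°
I = V/|Z| = 91/28.9 = 3.15 A

3.15 A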